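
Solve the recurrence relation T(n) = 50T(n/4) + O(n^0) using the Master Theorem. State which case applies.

Master Theorem for T(n) = 50T(n/4) + O(n^0):

a = 50, b = 4, c = 0
log_b(a) = log_4(50) = 2.8219

Case 1: c = 0 < log_4(50) = 2.8219
T(n) = O(n^(log_4 50))

For T(n) = 50T(n/4) + O(n^0): log_4(50) = 2.8219. This is Case 1 of the Master Theorem (c < log_b(a), work dominated by leaves), giving O(n^(log_4 50)).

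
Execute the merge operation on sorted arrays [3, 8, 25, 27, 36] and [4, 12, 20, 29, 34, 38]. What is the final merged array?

Merging process:

Compare 3 vs 4: take 3 from left. Merged: [3]
Compare 8 vs 4: take 4 from right. Merged: [3, 4]
Compare 8 vs 12: take 8 from left. Merged: [3, 4, 8]
Compare 25 vs 12: take 12 from right. Merged: [3, 4, 8, 12]
Compare 25 vs 20: take 20 from right. Merged: [3, 4, 8, 12, 20]
Compare 25 vs 29: take 25 from left. Merged: [3, 4, 8, 12, 20, 25]
Compare 27 vs 29: take 27 from left. Merged: [3, 4, 8, 12, 20, 25, 27]
Compare 36 vs 29: take 29 from right. Merged: [3, 4, 8, 12, 20, 25, 27, 29]
Compare 36 vs 34: take 34 from right. Merged: [3, 4, 8, 12, 20, 25, 27, 29, 34]
Compare 36 vs 38: take 36 from left. Merged: [3, 4, 8, 12, 20, 25, 27, 29, 34, 36]
Append remaining from right: [38]. Merged: [3, 4, 8, 12, 20, 25, 27, 29, 34, 36, 38]

Final merged array: [3, 4, 8, 12, 20, 25, 27, 29, 34, 36, 38]
Total comparisons: 10

The merged array is [3, 4, 8, 12, 20, 25, 27, 29, 34, 36, 38], requiring 10 comparisons. The merge step runs in O(n) time where n is the total number of elements.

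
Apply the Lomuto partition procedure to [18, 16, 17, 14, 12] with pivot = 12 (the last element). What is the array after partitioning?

Lomuto partition with pivot = 12:

Initial array: [18, 16, 17, 14, 12]

arr[0]=18 > 12: no swap
arr[1]=16 > 12: no swap
arr[2]=17 > 12: no swap
arr[3]=14 > 12: no swap

Place pivot at position 0: [12, 16, 17, 14, 18]
Pivot position: 0

After partitioning with pivot 12, the array becomes [12, 16, 17, 14, 18]. The pivot is placed at index 0. All elements to the left of the pivot are <= 12, and all elements to the right are > 12.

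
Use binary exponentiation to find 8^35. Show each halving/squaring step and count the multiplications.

Computing 8^35 by squaring (build up from 8^1; each line after the first costs one multiplication):

8^1 = 8
8^2 = (8^1)^2 = 8^2 = 64
8^4 = (8^2)^2 = 64^2 = 4096
8^8 = (8^4)^2 = 4096^2 = 16777216
8^16 = (8^8)^2 = 16777216^2 = 281474976710656
8^17 = 8 * 8^16 = 8 * 281474976710656 = 2251799813685248
8^34 = (8^17)^2 = 2251799813685248^2 = 5070602400912917605986812821504
8^35 = 8 * 8^34 = 8 * 5070602400912917605986812821504 = 40564819207303340847894502572032

Result: 40564819207303340847894502572032
Multiplications needed: 7 (7 lines after 8^1)

8^35 = 40564819207303340847894502572032. Using exponentiation by squaring, this requires 7 multiplications. The key idea: if the exponent is even, square the half-power; if odd, multiply by the base once.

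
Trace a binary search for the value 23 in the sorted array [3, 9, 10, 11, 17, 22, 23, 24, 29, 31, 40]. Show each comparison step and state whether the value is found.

Binary search for 23 in [3, 9, 10, 11, 17, 22, 23, 24, 29, 31, 40]:

lo=0, hi=10, mid=5, arr[mid]=22 -> 22 < 23, search right half
lo=6, hi=10, mid=8, arr[mid]=29 -> 29 > 23, search left half
lo=6, hi=7, mid=6, arr[mid]=23 -> Found target at index 6!

Binary search finds 23 at index 6 after 3 comparisons. The search repeatedly halves the search space by comparing with the middle element.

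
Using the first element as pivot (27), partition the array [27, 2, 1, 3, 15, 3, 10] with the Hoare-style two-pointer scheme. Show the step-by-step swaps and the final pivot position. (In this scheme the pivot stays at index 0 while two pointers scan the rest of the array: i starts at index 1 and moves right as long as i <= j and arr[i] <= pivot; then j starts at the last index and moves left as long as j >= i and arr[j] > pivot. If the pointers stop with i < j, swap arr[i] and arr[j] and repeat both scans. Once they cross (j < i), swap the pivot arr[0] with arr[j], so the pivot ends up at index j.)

Hoare-style two-pointer partition with pivot = 27:

Initial array: [27, 2, 1, 3, 15, 3, 10]

Pointers start at i = 1, j = 6.
i ends at 7, j ends at 6: the pointers have crossed (j < i), so scanning stops.

Swap pivot arr[0] with arr[6] to place pivot at position 6: [10, 2, 1, 3, 15, 3, 27]
Pivot position: 6

After partitioning with pivot 27, the array becomes [10, 2, 1, 3, 15, 3, 27]. The pivot is placed at index 6. All elements to the left of the pivot are <= 27, and all elements to the right are > 27.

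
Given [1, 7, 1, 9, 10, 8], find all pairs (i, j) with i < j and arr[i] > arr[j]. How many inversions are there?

Finding inversions in [1, 7, 1, 9, 10, 8]:

(1, 2): arr[1]=7 > arr[2]=1
(3, 5): arr[3]=9 > arr[5]=8
(4, 5): arr[4]=10 > arr[5]=8

Total inversions: 3

The array has 3 inversion(s): (1,2), (3,5), (4,5). Each pair (i,j) satisfies i < j and arr[i] > arr[j].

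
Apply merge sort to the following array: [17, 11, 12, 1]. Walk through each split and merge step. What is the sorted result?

Merge sort trace:

Split: [17, 11, 12, 1] -> [17, 11] and [12, 1]
  Split: [17, 11] -> [17] and [11]
  Merge: [17] + [11] -> [11, 17]
  Split: [12, 1] -> [12] and [1]
  Merge: [12] + [1] -> [1, 12]
Merge: [11, 17] + [1, 12] -> [1, 11, 12, 17]

Final sorted array: [1, 11, 12, 17]

The merge sort proceeds by recursively splitting the array and merging sorted halves.
After all merges, the sorted array is [1, 11, 12, 17].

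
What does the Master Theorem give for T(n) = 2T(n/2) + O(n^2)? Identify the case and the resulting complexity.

Master Theorem for T(n) = 2T(n/2) + O(n^2):

a = 2, b = 2, c = 2
log_b(a) = log_2(2) = 1.0000

Case 3: c = 2 > log_2(2) = 1.0000
T(n) = O(n^2) = O(n^2)

For T(n) = 2T(n/2) + O(n^2): log_2(2) = 1.0000. This is Case 3 of the Master Theorem (c > log_b(a), work dominated by root), giving O(n^2).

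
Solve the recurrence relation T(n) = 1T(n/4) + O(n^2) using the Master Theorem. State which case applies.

Master Theorem for T(n) = 1T(n/4) + O(n^2):

a = 1, b = 4, c = 2
log_b(a) = log_4(1) = 0.0000

Case 3: c = 2 > log_4(1) = 0.0000
T(n) = O(n^2) = O(n^2)

For T(n) = 1T(n/4) + O(n^2): log_4(1) = 0.0000. This is Case 3 of the Master Theorem (c > log_b(a), work dominated by root), giving O(n^2).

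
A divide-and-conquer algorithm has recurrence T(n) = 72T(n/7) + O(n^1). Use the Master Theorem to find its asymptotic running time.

Master Theorem for T(n) = 72T(n/7) + O(n^1):

a = 72, b = 7, c = 1
log_b(a) = log_7(72) = 2.1978

Case 1: c = 1 < log_7(72) = 2.1978
T(n) = O(n^(log_7 72))

For T(n) = 72T(n/7) + O(n^1): log_7(72) = 2.1978. This is Case 1 of the Master Theorem (c < log_b(a), work dominated by leaves), giving O(n^(log_7 72)).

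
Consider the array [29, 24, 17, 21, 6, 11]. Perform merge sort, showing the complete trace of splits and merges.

Merge sort trace:

Split: [29, 24, 17, 21, 6, 11] -> [29, 24, 17] and [21, 6, 11]
  Split: [29, 24, 17] -> [29] and [24, 17]
    Split: [24, 17] -> [24] and [17]
    Merge: [24] + [17] -> [17, 24]
  Merge: [29] + [17, 24] -> [17, 24, 29]
  Split: [21, 6, 11] -> [21] and [6, 11]
    Split: [6, 11] -> [6] and [11]
    Merge: [6] + [11] -> [6, 11]
  Merge: [21] + [6, 11] -> [6, 11, 21]
Merge: [17, 24, 29] + [6, 11, 21] -> [6, 11, 17, 21, 24, 29]

Final sorted array: [6, 11, 17, 21, 24, 29]

The merge sort proceeds by recursively splitting the array and merging sorted halves.
After all merges, the sorted array is [6, 11, 17, 21, 24, 29].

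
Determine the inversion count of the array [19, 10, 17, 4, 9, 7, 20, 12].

Finding inversions in [19, 10, 17, 4, 9, 7, 20, 12]:

(0, 1): arr[0]=19 > arr[1]=10
(0, 2): arr[0]=19 > arr[2]=17
(0, 3): arr[0]=19 > arr[3]=4
(0, 4): arr[0]=19 > arr[4]=9
(0, 5): arr[0]=19 > arr[5]=7
(0, 7): arr[0]=19 > arr[7]=12
(1, 3): arr[1]=10 > arr[3]=4
(1, 4): arr[1]=10 > arr[4]=9
(1, 5): arr[1]=10 > arr[5]=7
(2, 3): arr[2]=17 > arr[3]=4
(2, 4): arr[2]=17 > arr[4]=9
(2, 5): arr[2]=17 > arr[5]=7
(2, 7): arr[2]=17 > arr[7]=12
(4, 5): arr[4]=9 > arr[5]=7
(6, 7): arr[6]=20 > arr[7]=12

Total inversions: 15

The array has 15 inversion(s): (0,1), (0,2), (0,3), (0,4), (0,5), (0,7), (1,3), (1,4), (1,5), (2,3), (2,4), (2,5), (2,7), (4,5), (6,7). Each pair (i,j) satisfies i < j and arr[i] > arr[j].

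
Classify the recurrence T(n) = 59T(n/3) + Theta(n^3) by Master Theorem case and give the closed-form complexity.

Master Theorem for T(n) = 59T(n/3) + O(n^3):

a = 59, b = 3, c = 3
log_b(a) = log_3(59) = 3.7115

Case 1: c = 3 < log_3(59) = 3.7115
T(n) = O(n^(log_3 59))

For T(n) = 59T(n/3) + O(n^3): log_3(59) = 3.7115. This is Case 1 of the Master Theorem (c < log_b(a), work dominated by leaves), giving O(n^(log_3 59)).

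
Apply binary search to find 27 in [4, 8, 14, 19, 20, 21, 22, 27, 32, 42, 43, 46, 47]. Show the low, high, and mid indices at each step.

Binary search for 27 in [4, 8, 14, 19, 20, 21, 22, 27, 32, 42, 43, 46, 47]:

lo=0, hi=12, mid=6, arr[mid]=22 -> 22 < 27, search right half
lo=7, hi=12, mid=9, arr[mid]=42 -> 42 > 27, search left half
lo=7, hi=8, mid=7, arr[mid]=27 -> Found target at index 7!

Binary search finds 27 at index 7 after 3 comparisons. The search repeatedly halves the search space by comparing with the middle element.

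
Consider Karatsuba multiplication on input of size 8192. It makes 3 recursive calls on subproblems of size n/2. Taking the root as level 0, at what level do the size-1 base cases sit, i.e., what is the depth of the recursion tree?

For divide and conquer with division factor 2:

Problem sizes at each level:
Level 0: 8192
Level 1: 4096
Level 2: 2048
Level 3: 1024
Level 4: 512
Level 5: 256
Level 6: 128
Level 7: 64
Level 8: 32
Level 9: 16
Level 10: 8
Level 11: 4
Level 12: 2
Level 13: 1

The root is level 0 and the size-1 base case is level 13 (the tree spans levels 0 through 13, i.e. 14 levels counting the root), so the depth is the number of divisions: log_2(8192) = 13

The recursion tree depth is log_2(8192) = 13. At each level, the problem size is divided by 2, so it takes 13 divisions to reduce to a base case of size 1. The algorithm makes 3 recursive calls at each level.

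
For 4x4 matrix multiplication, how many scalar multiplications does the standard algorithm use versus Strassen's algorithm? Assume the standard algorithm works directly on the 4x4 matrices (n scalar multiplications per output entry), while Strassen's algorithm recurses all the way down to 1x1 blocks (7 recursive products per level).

Matrix multiplication for 4x4 matrices:

Standard algorithm: 4^3 = 64 multiplications
Strassen's algorithm: 7^(log2(4)) = 7^2 = 49 multiplications
Savings: 64 - 49 = 15 multiplications

Standard: 64 multiplications (4^3). Strassen: 49 multiplications (7^2). Strassen reduces 8 recursive multiplications to 7 at each level.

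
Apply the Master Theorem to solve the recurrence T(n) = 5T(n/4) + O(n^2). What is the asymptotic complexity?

Master Theorem for T(n) = 5T(n/4) + O(n^2):

a = 5, b = 4, c = 2
log_b(a) = log_4(5) = 1.1610

Case 3: c = 2 > log_4(5) = 1.1610
T(n) = O(n^2) = O(n^2)

For T(n) = 5T(n/4) + O(n^2): log_4(5) = 1.1610. This is Case 3 of the Master Theorem (c > log_b(a), work dominated by root), giving O(n^2).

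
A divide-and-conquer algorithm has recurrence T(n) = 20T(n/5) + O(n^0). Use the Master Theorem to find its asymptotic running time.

Master Theorem for T(n) = 20T(n/5) + O(n^0):

a = 20, b = 5, c = 0
log_b(a) = log_5(20) = 1.8614

Case 1: c = 0 < log_5(20) = 1.8614
T(n) = O(n^(log_5 20))

For T(n) = 20T(n/5) + O(n^0): log_5(20) = 1.8614. This is Case 1 of the Master Theorem (c < log_b(a), work dominated by leaves), giving O(n^(log_5 20)).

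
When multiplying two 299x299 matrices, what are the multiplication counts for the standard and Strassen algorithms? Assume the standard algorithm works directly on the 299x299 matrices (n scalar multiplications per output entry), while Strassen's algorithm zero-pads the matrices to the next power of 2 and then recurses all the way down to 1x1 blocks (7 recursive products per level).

Matrix multiplication for 299x299 matrices:

Strassen's algorithm requires power-of-2 dimensions. Pad 299x299 to 512x512 (next power of 2).

Standard algorithm: 299^3 = 26730899 multiplications
Strassen's algorithm: 7^(log2(512)) = 7^9 = 40353607 multiplications
Difference: 26730899 - 40353607 = -13622708 (Strassen uses MORE here due to padding overhead — for small or just-over-power-of-2 n, padding can outweigh the per-level savings)

Standard: 26730899 multiplications (299^3). Strassen: 40353607 multiplications (7^9, after padding to 512x512). Strassen reduces 8 recursive multiplications to 7 at each level.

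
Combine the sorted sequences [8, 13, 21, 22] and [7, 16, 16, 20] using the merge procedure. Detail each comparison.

Merging process:

Compare 8 vs 7: take 7 from right. Merged: [7]
Compare 8 vs 16: take 8 from left. Merged: [7, 8]
Compare 13 vs 16: take 13 from left. Merged: [7, 8, 13]
Compare 21 vs 16: take 16 from right. Merged: [7, 8, 13, 16]
Compare 21 vs 16: take 16 from right. Merged: [7, 8, 13, 16, 16]
Compare 21 vs 20: take 20 from right. Merged: [7, 8, 13, 16, 16, 20]
Append remaining from left: [21, 22]. Merged: [7, 8, 13, 16, 16, 20, 21, 22]

Final merged array: [7, 8, 13, 16, 16, 20, 21, 22]
Total comparisons: 6

The merged array is [7, 8, 13, 16, 16, 20, 21, 22], requiring 6 comparisons. The merge step runs in O(n) time where n is the total number of elements.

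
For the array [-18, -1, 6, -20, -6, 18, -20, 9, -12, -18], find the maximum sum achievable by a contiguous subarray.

Using Kadane's algorithm on [-18, -1, 6, -20, -6, 18, -20, 9, -12, -18]:

Scanning through the array:
Position 1 (value -1): max_ending_here = -1, max_so_far = -1
Position 2 (value 6): max_ending_here = 6, max_so_far = 6
Position 3 (value -20): max_ending_here = -14, max_so_far = 6
Position 4 (value -6): max_ending_here = -6, max_so_far = 6
Position 5 (value 18): max_ending_here = 18, max_so_far = 18
Position 6 (value -20): max_ending_here = -2, max_so_far = 18
Position 7 (value 9): max_ending_here = 9, max_so_far = 18
Position 8 (value -12): max_ending_here = -3, max_so_far = 18
Position 9 (value -18): max_ending_here = -18, max_so_far = 18

Maximum subarray: [18]
Maximum sum: 18

The maximum subarray is [18] with sum 18. This subarray runs from index 5 to index 5.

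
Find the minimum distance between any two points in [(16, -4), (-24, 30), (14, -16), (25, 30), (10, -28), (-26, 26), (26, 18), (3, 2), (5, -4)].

Computing all pairwise distances among 9 points:

d((16, -4), (-24, 30)) = 52.4976
d((16, -4), (14, -16)) = 12.1655
d((16, -4), (25, 30)) = 35.171
d((16, -4), (10, -28)) = 24.7386
d((16, -4), (-26, 26)) = 51.614
d((16, -4), (26, 18)) = 24.1661
d((16, -4), (3, 2)) = 14.3178
d((16, -4), (5, -4)) = 11.0
d((-24, 30), (14, -16)) = 59.6657
d((-24, 30), (25, 30)) = 49.0
d((-24, 30), (10, -28)) = 67.2309
d((-24, 30), (-26, 26)) = 4.4721 <-- minimum
d((-24, 30), (26, 18)) = 51.4198
d((-24, 30), (3, 2)) = 38.8973
d((-24, 30), (5, -4)) = 44.6878
d((14, -16), (25, 30)) = 47.2969
d((14, -16), (10, -28)) = 12.6491
d((14, -16), (-26, 26)) = 58.0
d((14, -16), (26, 18)) = 36.0555
d((14, -16), (3, 2)) = 21.095
d((14, -16), (5, -4)) = 15.0
d((25, 30), (10, -28)) = 59.9083
d((25, 30), (-26, 26)) = 51.1566
d((25, 30), (26, 18)) = 12.0416
d((25, 30), (3, 2)) = 35.609
d((25, 30), (5, -4)) = 39.4462
d((10, -28), (-26, 26)) = 64.8999
d((10, -28), (26, 18)) = 48.7032
d((10, -28), (3, 2)) = 30.8058
d((10, -28), (5, -4)) = 24.5153
d((-26, 26), (26, 18)) = 52.6118
d((-26, 26), (3, 2)) = 37.6431
d((-26, 26), (5, -4)) = 43.1393
d((26, 18), (3, 2)) = 28.0179
d((26, 18), (5, -4)) = 30.4138
d((3, 2), (5, -4)) = 6.3246

Closest pair: (-24, 30) and (-26, 26) with distance 4.4721

The closest pair is (-24, 30) and (-26, 26) with Euclidean distance 4.4721. For 9 points, brute-force pairwise comparison is shown above. For large n, the divide-and-conquer algorithm (sort by x, recurse on halves, check the dividing strip) achieves O(n log n).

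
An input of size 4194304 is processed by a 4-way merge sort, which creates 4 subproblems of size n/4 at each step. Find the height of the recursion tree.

For divide and conquer with division factor 4:

Problem sizes at each level:
Level 0: 4194304
Level 1: 1048576
Level 2: 262144
Level 3: 65536
Level 4: 16384
Level 5: 4096
Level 6: 1024
Level 7: 256
Level 8: 64
Level 9: 16
Level 10: 4
Level 11: 1

The root is level 0 and the size-1 base case is level 11 (the tree spans levels 0 through 11, i.e. 12 levels counting the root), so the depth is the number of divisions: log_4(4194304) = 11

The recursion tree depth is log_4(4194304) = 11. At each level, the problem size is divided by 4, so it takes 11 divisions to reduce to a base case of size 1. The algorithm makes 4 recursive calls at each level.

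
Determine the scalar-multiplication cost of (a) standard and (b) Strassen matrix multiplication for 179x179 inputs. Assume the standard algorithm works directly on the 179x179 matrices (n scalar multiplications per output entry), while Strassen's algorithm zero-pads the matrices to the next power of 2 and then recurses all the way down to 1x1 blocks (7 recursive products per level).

Matrix multiplication for 179x179 matrices:

Strassen's algorithm requires power-of-2 dimensions. Pad 179x179 to 256x256 (next power of 2).

Standard algorithm: 179^3 = 5735339 multiplications
Strassen's algorithm: 7^(log2(256)) = 7^8 = 5764801 multiplications
Difference: 5735339 - 5764801 = -29462 (Strassen uses MORE here due to padding overhead — for small or just-over-power-of-2 n, padding can outweigh the per-level savings)

Standard: 5735339 multiplications (179^3). Strassen: 5764801 multiplications (7^8, after padding to 256x256). Strassen reduces 8 recursive multiplications to 7 at each level.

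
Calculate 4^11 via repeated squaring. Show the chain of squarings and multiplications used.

Computing 4^11 by squaring (build up from 4^1; each line after the first costs one multiplication):

4^1 = 4
4^2 = (4^1)^2 = 4^2 = 16
4^4 = (4^2)^2 = 16^2 = 256
4^5 = 4 * 4^4 = 4 * 256 = 1024
4^10 = (4^5)^2 = 1024^2 = 1048576
4^11 = 4 * 4^10 = 4 * 1048576 = 4194304

Result: 4194304
Multiplications needed: 5 (5 lines after 4^1)

4^11 = 4194304. Using exponentiation by squaring, this requires 5 multiplications. The key idea: if the exponent is even, square the half-power; if odd, multiply by the base once.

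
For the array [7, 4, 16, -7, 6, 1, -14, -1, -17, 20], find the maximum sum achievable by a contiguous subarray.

Using Kadane's algorithm on [7, 4, 16, -7, 6, 1, -14, -1, -17, 20]:

Scanning through the array:
Position 1 (value 4): max_ending_here = 11, max_so_far = 11
Position 2 (value 16): max_ending_here = 27, max_so_far = 27
Position 3 (value -7): max_ending_here = 20, max_so_far = 27
Position 4 (value 6): max_ending_here = 26, max_so_far = 27
Position 5 (value 1): max_ending_here = 27, max_so_far = 27
Position 6 (value -14): max_ending_here = 13, max_so_far = 27
Position 7 (value -1): max_ending_here = 12, max_so_far = 27
Position 8 (value -17): max_ending_here = -5, max_so_far = 27
Position 9 (value 20): max_ending_here = 20, max_so_far = 27

Maximum subarray: [7, 4, 16]
Maximum sum: 27

The maximum subarray is [7, 4, 16] with sum 27. This subarray runs from index 0 to index 2.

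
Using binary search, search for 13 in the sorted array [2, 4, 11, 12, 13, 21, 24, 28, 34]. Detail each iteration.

Binary search for 13 in [2, 4, 11, 12, 13, 21, 24, 28, 34]:

lo=0, hi=8, mid=4, arr[mid]=13 -> Found target at index 4!

Binary search finds 13 at index 4 after 1 comparisons. The search repeatedly halves the search space by comparing with the middle element.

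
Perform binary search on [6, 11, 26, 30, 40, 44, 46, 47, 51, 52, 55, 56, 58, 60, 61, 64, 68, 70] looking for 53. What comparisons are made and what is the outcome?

Binary search for 53 in [6, 11, 26, 30, 40, 44, 46, 47, 51, 52, 55, 56, 58, 60, 61, 64, 68, 70]:

lo=0, hi=17, mid=8, arr[mid]=51 -> 51 < 53, search right half
lo=9, hi=17, mid=13, arr[mid]=60 -> 60 > 53, search left half
lo=9, hi=12, mid=10, arr[mid]=55 -> 55 > 53, search left half
lo=9, hi=9, mid=9, arr[mid]=52 -> 52 < 53, search right half
lo=10 > hi=9, target 53 not found

Binary search determines that 53 is not in the array after 4 comparisons. The search space was exhausted without finding the target.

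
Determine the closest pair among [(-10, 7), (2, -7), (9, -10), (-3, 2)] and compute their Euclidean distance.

Computing all pairwise distances among 4 points:

d((-10, 7), (2, -7)) = 18.4391
d((-10, 7), (9, -10)) = 25.4951
d((-10, 7), (-3, 2)) = 8.6023
d((2, -7), (9, -10)) = 7.6158 <-- minimum
d((2, -7), (-3, 2)) = 10.2956
d((9, -10), (-3, 2)) = 16.9706

Closest pair: (2, -7) and (9, -10) with distance 7.6158

The closest pair is (2, -7) and (9, -10) with Euclidean distance 7.6158. For 4 points, brute-force pairwise comparison is shown above. For large n, the divide-and-conquer algorithm (sort by x, recurse on halves, check the dividing strip) achieves O(n log n).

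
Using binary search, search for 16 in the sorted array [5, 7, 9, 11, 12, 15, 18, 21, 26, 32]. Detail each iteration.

Binary search for 16 in [5, 7, 9, 11, 12, 15, 18, 21, 26, 32]:

lo=0, hi=9, mid=4, arr[mid]=12 -> 12 < 16, search right half
lo=5, hi=9, mid=7, arr[mid]=21 -> 21 > 16, search left half
lo=5, hi=6, mid=5, arr[mid]=15 -> 15 < 16, search right half
lo=6, hi=6, mid=6, arr[mid]=18 -> 18 > 16, search left half
lo=6 > hi=5, target 16 not found

Binary search determines that 16 is not in the array after 4 comparisons. The search space was exhausted without finding the target.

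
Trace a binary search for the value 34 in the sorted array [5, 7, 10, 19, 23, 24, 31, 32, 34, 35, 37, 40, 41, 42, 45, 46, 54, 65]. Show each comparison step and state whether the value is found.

Binary search for 34 in [5, 7, 10, 19, 23, 24, 31, 32, 34, 35, 37, 40, 41, 42, 45, 46, 54, 65]:

lo=0, hi=17, mid=8, arr[mid]=34 -> Found target at index 8!

Binary search finds 34 at index 8 after 1 comparisons. The search repeatedly halves the search space by comparing with the middle element.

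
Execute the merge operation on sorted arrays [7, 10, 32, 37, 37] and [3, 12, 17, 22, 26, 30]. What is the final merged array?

Merging process:

Compare 7 vs 3: take 3 from right. Merged: [3]
Compare 7 vs 12: take 7 from left. Merged: [3, 7]
Compare 10 vs 12: take 10 from left. Merged: [3, 7, 10]
Compare 32 vs 12: take 12 from right. Merged: [3, 7, 10, 12]
Compare 32 vs 17: take 17 from right. Merged: [3, 7, 10, 12, 17]
Compare 32 vs 22: take 22 from right. Merged: [3, 7, 10, 12, 17, 22]
Compare 32 vs 26: take 26 from right. Merged: [3, 7, 10, 12, 17, 22, 26]
Compare 32 vs 30: take 30 from right. Merged: [3, 7, 10, 12, 17, 22, 26, 30]
Append remaining from left: [32, 37, 37]. Merged: [3, 7, 10, 12, 17, 22, 26, 30, 32, 37, 37]

Final merged array: [3, 7, 10, 12, 17, 22, 26, 30, 32, 37, 37]
Total comparisons: 8

The merged array is [3, 7, 10, 12, 17, 22, 26, 30, 32, 37, 37], requiring 8 comparisons. The merge step runs in O(n) time where n is the total number of elements.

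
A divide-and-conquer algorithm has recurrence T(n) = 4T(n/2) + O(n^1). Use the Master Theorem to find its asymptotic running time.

Master Theorem for T(n) = 4T(n/2) + O(n^1):

a = 4, b = 2, c = 1
log_b(a) = log_2(4) = 2.0000

Case 1: c = 1 < log_2(4) = 2.0000
T(n) = O(n^(log_2 4)) = O(n^2)

For T(n) = 4T(n/2) + O(n^1): log_2(4) = 2.0000. This is Case 1 of the Master Theorem (c < log_b(a), work dominated by leaves), giving O(n^2).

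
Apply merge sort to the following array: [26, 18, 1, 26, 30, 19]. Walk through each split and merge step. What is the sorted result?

Merge sort trace:

Split: [26, 18, 1, 26, 30, 19] -> [26, 18, 1] and [26, 30, 19]
  Split: [26, 18, 1] -> [26] and [18, 1]
    Split: [18, 1] -> [18] and [1]
    Merge: [18] + [1] -> [1, 18]
  Merge: [26] + [1, 18] -> [1, 18, 26]
  Split: [26, 30, 19] -> [26] and [30, 19]
    Split: [30, 19] -> [30] and [19]
    Merge: [30] + [19] -> [19, 30]
  Merge: [26] + [19, 30] -> [19, 26, 30]
Merge: [1, 18, 26] + [19, 26, 30] -> [1, 18, 19, 26, 26, 30]

Final sorted array: [1, 18, 19, 26, 26, 30]

The merge sort proceeds by recursively splitting the array and merging sorted halves.
After all merges, the sorted array is [1, 18, 19, 26, 26, 30].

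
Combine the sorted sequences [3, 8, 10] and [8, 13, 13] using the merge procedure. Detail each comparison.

Merging process:

Compare 3 vs 8: take 3 from left. Merged: [3]
Compare 8 vs 8: take 8 from left. Merged: [3, 8]
Compare 10 vs 8: take 8 from right. Merged: [3, 8, 8]
Compare 10 vs 13: take 10 from left. Merged: [3, 8, 8, 10]
Append remaining from right: [13, 13]. Merged: [3, 8, 8, 10, 13, 13]

Final merged array: [3, 8, 8, 10, 13, 13]
Total comparisons: 4

The merged array is [3, 8, 8, 10, 13, 13], requiring 4 comparisons. The merge step runs in O(n) time where n is the total number of elements.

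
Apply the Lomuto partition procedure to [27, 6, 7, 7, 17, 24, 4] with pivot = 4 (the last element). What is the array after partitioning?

Lomuto partition with pivot = 4:

Initial array: [27, 6, 7, 7, 17, 24, 4]

arr[0]=27 > 4: no swap
arr[1]=6 > 4: no swap
arr[2]=7 > 4: no swap
arr[3]=7 > 4: no swap
arr[4]=17 > 4: no swap
arr[5]=24 > 4: no swap

Place pivot at position 0: [4, 6, 7, 7, 17, 24, 27]
Pivot position: 0

After partitioning with pivot 4, the array becomes [4, 6, 7, 7, 17, 24, 27]. The pivot is placed at index 0. All elements to the left of the pivot are <= 4, and all elements to the right are > 4.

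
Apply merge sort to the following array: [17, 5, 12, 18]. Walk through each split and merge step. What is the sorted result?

Merge sort trace:

Split: [17, 5, 12, 18] -> [17, 5] and [12, 18]
  Split: [17, 5] -> [17] and [5]
  Merge: [17] + [5] -> [5, 17]
  Split: [12, 18] -> [12] and [18]
  Merge: [12] + [18] -> [12, 18]
Merge: [5, 17] + [12, 18] -> [5, 12, 17, 18]

Final sorted array: [5, 12, 17, 18]

The merge sort proceeds by recursively splitting the array and merging sorted halves.
After all merges, the sorted array is [5, 12, 17, 18].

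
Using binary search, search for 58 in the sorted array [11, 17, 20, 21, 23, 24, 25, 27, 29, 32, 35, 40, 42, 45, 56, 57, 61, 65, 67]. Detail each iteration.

Binary search for 58 in [11, 17, 20, 21, 23, 24, 25, 27, 29, 32, 35, 40, 42, 45, 56, 57, 61, 65, 67]:

lo=0, hi=18, mid=9, arr[mid]=32 -> 32 < 58, search right half
lo=10, hi=18, mid=14, arr[mid]=56 -> 56 < 58, search right half
lo=15, hi=18, mid=16, arr[mid]=61 -> 61 > 58, search left half
lo=15, hi=15, mid=15, arr[mid]=57 -> 57 < 58, search right half
lo=16 > hi=15, target 58 not found

Binary search determines that 58 is not in the array after 4 comparisons. The search space was exhausted without finding the target.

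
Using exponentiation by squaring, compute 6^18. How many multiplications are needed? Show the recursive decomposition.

Computing 6^18 by squaring (build up from 6^1; each line after the first costs one multiplication):

6^1 = 6
6^2 = (6^1)^2 = 6^2 = 36
6^4 = (6^2)^2 = 36^2 = 1296
6^8 = (6^4)^2 = 1296^2 = 1679616
6^9 = 6 * 6^8 = 6 * 1679616 = 10077696
6^18 = (6^9)^2 = 10077696^2 = 101559956668416

Result: 101559956668416
Multiplications needed: 5 (5 lines after 6^1)

6^18 = 101559956668416. Using exponentiation by squaring, this requires 5 multiplications. The key idea: if the exponent is even, square the half-power; if odd, multiply by the base once.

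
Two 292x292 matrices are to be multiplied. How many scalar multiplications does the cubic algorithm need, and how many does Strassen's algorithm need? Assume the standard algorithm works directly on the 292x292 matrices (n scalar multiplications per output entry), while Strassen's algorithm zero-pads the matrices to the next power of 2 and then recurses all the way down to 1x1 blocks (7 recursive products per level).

Matrix multiplication for 292x292 matrices:

Strassen's algorithm requires power-of-2 dimensions. Pad 292x292 to 512x512 (next power of 2).

Standard algorithm: 292^3 = 24897088 multiplications
Strassen's algorithm: 7^(log2(512)) = 7^9 = 40353607 multiplications
Difference: 24897088 - 40353607 = -15456519 (Strassen uses MORE here due to padding overhead — for small or just-over-power-of-2 n, padding can outweigh the per-level savings)

Standard: 24897088 multiplications (292^3). Strassen: 40353607 multiplications (7^9, after padding to 512x512). Strassen reduces 8 recursive multiplications to 7 at each level.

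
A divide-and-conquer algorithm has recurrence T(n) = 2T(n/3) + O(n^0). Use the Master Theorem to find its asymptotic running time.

Master Theorem for T(n) = 2T(n/3) + O(n^0):

a = 2, b = 3, c = 0
log_b(a) = log_3(2) = 0.6309

Case 1: c = 0 < log_3(2) = 0.6309
T(n) = O(n^(log_3 2))

For T(n) = 2T(n/3) + O(n^0): log_3(2) = 0.6309. This is Case 1 of the Master Theorem (c < log_b(a), work dominated by leaves), giving O(n^(log_3 2)).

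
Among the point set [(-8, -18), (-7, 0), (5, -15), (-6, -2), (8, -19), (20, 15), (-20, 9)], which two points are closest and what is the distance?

Computing all pairwise distances among 7 points:

d((-8, -18), (-7, 0)) = 18.0278
d((-8, -18), (5, -15)) = 13.3417
d((-8, -18), (-6, -2)) = 16.1245
d((-8, -18), (8, -19)) = 16.0312
d((-8, -18), (20, 15)) = 43.2782
d((-8, -18), (-20, 9)) = 29.5466
d((-7, 0), (5, -15)) = 19.2094
d((-7, 0), (-6, -2)) = 2.2361 <-- minimum
d((-7, 0), (8, -19)) = 24.2074
d((-7, 0), (20, 15)) = 30.8869
d((-7, 0), (-20, 9)) = 15.8114
d((5, -15), (-6, -2)) = 17.0294
d((5, -15), (8, -19)) = 5.0
d((5, -15), (20, 15)) = 33.541
d((5, -15), (-20, 9)) = 34.6554
d((-6, -2), (8, -19)) = 22.0227
d((-6, -2), (20, 15)) = 31.0644
d((-6, -2), (-20, 9)) = 17.8045
d((8, -19), (20, 15)) = 36.0555
d((8, -19), (-20, 9)) = 39.598
d((20, 15), (-20, 9)) = 40.4475

Closest pair: (-7, 0) and (-6, -2) with distance 2.2361

The closest pair is (-7, 0) and (-6, -2) with Euclidean distance 2.2361. For 7 points, brute-force pairwise comparison is shown above. For large n, the divide-and-conquer algorithm (sort by x, recurse on halves, check the dividing strip) achieves O(n log n).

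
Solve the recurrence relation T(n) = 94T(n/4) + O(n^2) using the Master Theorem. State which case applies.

Master Theorem for T(n) = 94T(n/4) + O(n^2):

a = 94, b = 4, c = 2
log_b(a) = log_4(94) = 3.2773

Case 1: c = 2 < log_4(94) = 3.2773
T(n) = O(n^(log_4 94))

For T(n) = 94T(n/4) + O(n^2): log_4(94) = 3.2773. This is Case 1 of the Master Theorem (c < log_b(a), work dominated by leaves), giving O(n^(log_4 94)).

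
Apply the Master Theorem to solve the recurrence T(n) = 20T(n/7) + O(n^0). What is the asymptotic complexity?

Master Theorem for T(n) = 20T(n/7) + O(n^0):

a = 20, b = 7, c = 0
log_b(a) = log_7(20) = 1.5395

Case 1: c = 0 < log_7(20) = 1.5395
T(n) = O(n^(log_7 20))

For T(n) = 20T(n/7) + O(n^0): log_7(20) = 1.5395. This is Case 1 of the Master Theorem (c < log_b(a), work dominated by leaves), giving O(n^(log_7 20)).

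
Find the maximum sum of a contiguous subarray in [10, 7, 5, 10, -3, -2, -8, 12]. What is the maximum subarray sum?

Using Kadane's algorithm on [10, 7, 5, 10, -3, -2, -8, 12]:

Scanning through the array:
Position 1 (value 7): max_ending_here = 17, max_so_far = 17
Position 2 (value 5): max_ending_here = 22, max_so_far = 22
Position 3 (value 10): max_ending_here = 32, max_so_far = 32
Position 4 (value -3): max_ending_here = 29, max_so_far = 32
Position 5 (value -2): max_ending_here = 27, max_so_far = 32
Position 6 (value -8): max_ending_here = 19, max_so_far = 32
Position 7 (value 12): max_ending_here = 31, max_so_far = 32

Maximum subarray: [10, 7, 5, 10]
Maximum sum: 32

The maximum subarray is [10, 7, 5, 10] with sum 32. This subarray runs from index 0 to index 3.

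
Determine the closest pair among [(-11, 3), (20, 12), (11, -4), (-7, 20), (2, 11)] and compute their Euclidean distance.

Computing all pairwise distances among 5 points:

d((-11, 3), (20, 12)) = 32.28
d((-11, 3), (11, -4)) = 23.0868
d((-11, 3), (-7, 20)) = 17.4642
d((-11, 3), (2, 11)) = 15.2643
d((20, 12), (11, -4)) = 18.3576
d((20, 12), (-7, 20)) = 28.1603
d((20, 12), (2, 11)) = 18.0278
d((11, -4), (-7, 20)) = 30.0
d((11, -4), (2, 11)) = 17.4929
d((-7, 20), (2, 11)) = 12.7279 <-- minimum

Closest pair: (-7, 20) and (2, 11) with distance 12.7279

The closest pair is (-7, 20) and (2, 11) with Euclidean distance 12.7279. For 5 points, brute-force pairwise comparison is shown above. For large n, the divide-and-conquer algorithm (sort by x, recurse on halves, check the dividing strip) achieves O(n log n).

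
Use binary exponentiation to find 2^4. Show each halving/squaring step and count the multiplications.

Computing 2^4 by squaring (build up from 2^1; each line after the first costs one multiplication):

2^1 = 2
2^2 = (2^1)^2 = 2^2 = 4
2^4 = (2^2)^2 = 4^2 = 16

Result: 16
Multiplications needed: 2 (2 lines after 2^1)

2^4 = 16. Using exponentiation by squaring, this requires 2 multiplications. The key idea: if the exponent is even, square the half-power; if odd, multiply by the base once.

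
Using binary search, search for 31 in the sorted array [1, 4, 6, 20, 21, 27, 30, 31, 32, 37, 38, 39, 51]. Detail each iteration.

Binary search for 31 in [1, 4, 6, 20, 21, 27, 30, 31, 32, 37, 38, 39, 51]:

lo=0, hi=12, mid=6, arr[mid]=30 -> 30 < 31, search right half
lo=7, hi=12, mid=9, arr[mid]=37 -> 37 > 31, search left half
lo=7, hi=8, mid=7, arr[mid]=31 -> Found target at index 7!

Binary search finds 31 at index 7 after 3 comparisons. The search repeatedly halves the search space by comparing with the middle element.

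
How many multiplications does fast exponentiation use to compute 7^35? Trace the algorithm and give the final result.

Computing 7^35 by squaring (build up from 7^1; each line after the first costs one multiplication):

7^1 = 7
7^2 = (7^1)^2 = 7^2 = 49
7^4 = (7^2)^2 = 49^2 = 2401
7^8 = (7^4)^2 = 2401^2 = 5764801
7^16 = (7^8)^2 = 5764801^2 = 33232930569601
7^17 = 7 * 7^16 = 7 * 33232930569601 = 232630513987207
7^34 = (7^17)^2 = 232630513987207^2 = 54116956037952111668959660849
7^35 = 7 * 7^34 = 7 * 54116956037952111668959660849 = 378818692265664781682717625943

Result: 378818692265664781682717625943
Multiplications needed: 7 (7 lines after 7^1)

7^35 = 378818692265664781682717625943. Using exponentiation by squaring, this requires 7 multiplications. The key idea: if the exponent is even, square the half-power; if odd, multiply by the base once.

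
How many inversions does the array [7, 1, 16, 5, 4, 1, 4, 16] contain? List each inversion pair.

Finding inversions in [7, 1, 16, 5, 4, 1, 4, 16]:

(0, 1): arr[0]=7 > arr[1]=1
(0, 3): arr[0]=7 > arr[3]=5
(0, 4): arr[0]=7 > arr[4]=4
(0, 5): arr[0]=7 > arr[5]=1
(0, 6): arr[0]=7 > arr[6]=4
(2, 3): arr[2]=16 > arr[3]=5
(2, 4): arr[2]=16 > arr[4]=4
(2, 5): arr[2]=16 > arr[5]=1
(2, 6): arr[2]=16 > arr[6]=4
(3, 4): arr[3]=5 > arr[4]=4
(3, 5): arr[3]=5 > arr[5]=1
(3, 6): arr[3]=5 > arr[6]=4
(4, 5): arr[4]=4 > arr[5]=1

Total inversions: 13

The array has 13 inversion(s): (0,1), (0,3), (0,4), (0,5), (0,6), (2,3), (2,4), (2,5), (2,6), (3,4), (3,5), (3,6), (4,5). Each pair (i,j) satisfies i < j and arr[i] > arr[j].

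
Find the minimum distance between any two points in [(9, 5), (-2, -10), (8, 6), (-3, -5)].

Computing all pairwise distances among 4 points:

d((9, 5), (-2, -10)) = 18.6011
d((9, 5), (8, 6)) = 1.4142 <-- minimum
d((9, 5), (-3, -5)) = 15.6205
d((-2, -10), (8, 6)) = 18.868
d((-2, -10), (-3, -5)) = 5.099
d((8, 6), (-3, -5)) = 15.5563

Closest pair: (9, 5) and (8, 6) with distance 1.4142

The closest pair is (9, 5) and (8, 6) with Euclidean distance 1.4142. For 4 points, brute-force pairwise comparison is shown above. For large n, the divide-and-conquer algorithm (sort by x, recurse on halves, check the dividing strip) achieves O(n log n).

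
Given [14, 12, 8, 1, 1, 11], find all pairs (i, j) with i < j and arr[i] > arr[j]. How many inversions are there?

Finding inversions in [14, 12, 8, 1, 1, 11]:

(0, 1): arr[0]=14 > arr[1]=12
(0, 2): arr[0]=14 > arr[2]=8
(0, 3): arr[0]=14 > arr[3]=1
(0, 4): arr[0]=14 > arr[4]=1
(0, 5): arr[0]=14 > arr[5]=11
(1, 2): arr[1]=12 > arr[2]=8
(1, 3): arr[1]=12 > arr[3]=1
(1, 4): arr[1]=12 > arr[4]=1
(1, 5): arr[1]=12 > arr[5]=11
(2, 3): arr[2]=8 > arr[3]=1
(2, 4): arr[2]=8 > arr[4]=1

Total inversions: 11

The array has 11 inversion(s): (0,1), (0,2), (0,3), (0,4), (0,5), (1,2), (1,3), (1,4), (1,5), (2,3), (2,4). Each pair (i,j) satisfies i < j and arr[i] > arr[j].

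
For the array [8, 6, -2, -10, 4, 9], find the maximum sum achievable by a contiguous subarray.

Using Kadane's algorithm on [8, 6, -2, -10, 4, 9]:

Scanning through the array:
Position 1 (value 6): max_ending_here = 14, max_so_far = 14
Position 2 (value -2): max_ending_here = 12, max_so_far = 14
Position 3 (value -10): max_ending_here = 2, max_so_far = 14
Position 4 (value 4): max_ending_here = 6, max_so_far = 14
Position 5 (value 9): max_ending_here = 15, max_so_far = 15

Maximum subarray: [8, 6, -2, -10, 4, 9]
Maximum sum: 15

The maximum subarray is [8, 6, -2, -10, 4, 9] with sum 15. This subarray runs from index 0 to index 5.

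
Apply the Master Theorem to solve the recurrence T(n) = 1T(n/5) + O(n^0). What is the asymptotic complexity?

Master Theorem for T(n) = 1T(n/5) + O(n^0):

a = 1, b = 5, c = 0
log_b(a) = log_5(1) = 0.0000

Case 2: c = 0 = log_5(1) = 0.0000
T(n) = O(n^0 log n) = O(log n)

For T(n) = 1T(n/5) + O(n^0): log_5(1) = 0.0000. This is Case 2 of the Master Theorem (c = log_b(a), equal work at all levels), giving O(log n).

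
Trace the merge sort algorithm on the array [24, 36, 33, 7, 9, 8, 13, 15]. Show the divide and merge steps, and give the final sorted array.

Merge sort trace:

Split: [24, 36, 33, 7, 9, 8, 13, 15] -> [24, 36, 33, 7] and [9, 8, 13, 15]
  Split: [24, 36, 33, 7] -> [24, 36] and [33, 7]
    Split: [24, 36] -> [24] and [36]
    Merge: [24] + [36] -> [24, 36]
    Split: [33, 7] -> [33] and [7]
    Merge: [33] + [7] -> [7, 33]
  Merge: [24, 36] + [7, 33] -> [7, 24, 33, 36]
  Split: [9, 8, 13, 15] -> [9, 8] and [13, 15]
    Split: [9, 8] -> [9] and [8]
    Merge: [9] + [8] -> [8, 9]
    Split: [13, 15] -> [13] and [15]
    Merge: [13] + [15] -> [13, 15]
  Merge: [8, 9] + [13, 15] -> [8, 9, 13, 15]
Merge: [7, 24, 33, 36] + [8, 9, 13, 15] -> [7, 8, 9, 13, 15, 24, 33, 36]

Final sorted array: [7, 8, 9, 13, 15, 24, 33, 36]

The merge sort proceeds by recursively splitting the array and merging sorted halves.
After all merges, the sorted array is [7, 8, 9, 13, 15, 24, 33, 36].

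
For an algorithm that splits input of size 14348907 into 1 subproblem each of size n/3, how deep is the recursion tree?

For divide and conquer with division factor 3:

Problem sizes at each level:
Level 0: 14348907
Level 1: 4782969
Level 2: 1594323
Level 3: 531441
Level 4: 177147
Level 5: 59049
Level 6: 19683
Level 7: 6561
Level 8: 2187
Level 9: 729
Level 10: 243
Level 11: 81
Level 12: 27
Level 13: 9
Level 14: 3
Level 15: 1

The root is level 0 and the size-1 base case is level 15 (the tree spans levels 0 through 15, i.e. 16 levels counting the root), so the depth is the number of divisions: log_3(14348907) = 15

The recursion tree depth is log_3(14348907) = 15. At each level, the problem size is divided by 3, so it takes 15 divisions to reduce to a base case of size 1. The algorithm makes 1 recursive call at each level.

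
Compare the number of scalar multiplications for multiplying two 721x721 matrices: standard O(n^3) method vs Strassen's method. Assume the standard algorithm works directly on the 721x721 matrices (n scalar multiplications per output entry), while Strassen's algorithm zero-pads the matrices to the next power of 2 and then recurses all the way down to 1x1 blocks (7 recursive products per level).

Matrix multiplication for 721x721 matrices:

Strassen's algorithm requires power-of-2 dimensions. Pad 721x721 to 1024x1024 (next power of 2).

Standard algorithm: 721^3 = 374805361 multiplications
Strassen's algorithm: 7^(log2(1024)) = 7^10 = 282475249 multiplications
Savings: 374805361 - 282475249 = 92330112 multiplications

Standard: 374805361 multiplications (721^3). Strassen: 282475249 multiplications (7^10, after padding to 1024x1024). Strassen reduces 8 recursive multiplications to 7 at each level.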